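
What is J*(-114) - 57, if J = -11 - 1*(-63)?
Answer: -5985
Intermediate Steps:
J = 52 (J = -11 + 63 = 52)
J*(-114) - 57 = 52*(-114) - 57 = -5928 - 57 = -5985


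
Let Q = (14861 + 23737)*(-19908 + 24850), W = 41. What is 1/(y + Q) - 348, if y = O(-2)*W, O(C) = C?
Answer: -66381429431/190751234 ≈ -348.00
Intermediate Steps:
Q = 190751316 (Q = 38598*4942 = 190751316)
y = -82 (y = -2*41 = -82)
1/(y + Q) - 348 = 1/(-82 + 190751316) - 348 = 1/190751234 - 348 = -66381429431/190751234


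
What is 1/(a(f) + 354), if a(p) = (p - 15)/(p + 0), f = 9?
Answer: 3/1060 ≈ 0.0028302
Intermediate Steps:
a(p) = (-15 + p)/p
1/(a(f) + 354) = 1/((-15 + 9)/9 + 354) = 1/((⅑)*(-6) + 354) = 1/(-⅔ + 354) = 1/(1060/3) = 3/1060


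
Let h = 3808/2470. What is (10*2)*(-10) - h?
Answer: -248904/1235 ≈ -201.54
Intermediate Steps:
h = 1904/1235 (h = 3808*(1/2470) = 1904/1235 ≈ 1.5417)
(10*2)*(-10) - h = (10*2)*(-10) - 1*1904/1235 = 20*(-10) - 1904/1235 = -200 - 1904/1235 = -248904/1235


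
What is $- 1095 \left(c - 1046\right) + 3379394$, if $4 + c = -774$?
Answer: $5376674$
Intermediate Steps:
$c = -778$ ($c = -4 - 774 = -778$)
$- 1095 \left(c - 1046\right) + 3379394 = - 1095 \left(-778 - 1046\right) + 3379394 = \left(-1095\right) \left(-1824\right) + 3379394 = 1997280 + 3379394 = 5376674$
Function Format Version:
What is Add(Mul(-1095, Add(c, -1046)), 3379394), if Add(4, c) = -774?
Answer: 5376674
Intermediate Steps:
c = -778 (c = Add(-4, -774) = -778)
Add(Mul(-1095, Add(c, -1046)), 3379394) = Add(Mul(-1095, Add(-778, -1046)), 3379394) = Add(Mul(-1095, -1824), 3379394) = Add(1997280, 3379394) = 5376674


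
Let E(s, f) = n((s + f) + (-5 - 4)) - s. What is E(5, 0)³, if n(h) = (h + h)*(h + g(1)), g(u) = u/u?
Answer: 6859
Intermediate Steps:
g(u) = 1
n(h) = 2*h*(1 + h) (n(h) = (h + h)*(h + 1) = (2*h)*(1 + h) = 2*h*(1 + h))
E(s, f) = -s + 2*(-9 + f + s)*(-8 + f + s) (E(s, f) = 2*((s + f) + (-5 - 4))*(1 + ((s + f) + (-5 - 4))) - s = 2*((f + s) - 9)*(1 + ((f + s) - 9)) - s = 2*(-9 + f + s)*(1 + (-9 + f + s)) - s = 2*(-9 + f + s)*(-8 + f + s) - s = -s + 2*(-9 + f + s)*(-8 + f + s))
E(5, 0)³ = (-1*5 + 2*(-9 + 0 + 5)*(-8 + 0 + 5))³ = (-5 + 2*(-4)*(-3))³ = (-5 + 24)³ = 19³ = 6859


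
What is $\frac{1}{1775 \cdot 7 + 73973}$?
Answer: $\frac{1}{86398} \approx 1.1574 \cdot 10^{-5}$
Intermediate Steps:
$\frac{1}{1775 \cdot 7 + 73973} = \frac{1}{12425 + 73973} = \frac{1}{86398}$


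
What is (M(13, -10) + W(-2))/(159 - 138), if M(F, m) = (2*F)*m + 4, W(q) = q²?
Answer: -12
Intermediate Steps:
M(F, m) = 4 + 2*F*m (M(F, m) = 2*F*m + 4 = 4 + 2*F*m)
(M(13, -10) + W(-2))/(159 - 138) = ((4 + 2*13*(-10)) + (-2)²)/(159 - 138) = ((4 - 260) + 4)/21 = (-256 + 4)*(1/21) = -252*1/21 = -12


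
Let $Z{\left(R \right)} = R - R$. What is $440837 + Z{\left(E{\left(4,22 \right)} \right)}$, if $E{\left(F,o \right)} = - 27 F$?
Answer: $440837$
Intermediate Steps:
$Z{\left(R \right)} = 0$
$440837 + Z{\left(E{\left(4,22 \right)} \right)} = 440837 + 0 = 440837$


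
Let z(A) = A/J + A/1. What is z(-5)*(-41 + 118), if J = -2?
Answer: -385/2 ≈ -192.50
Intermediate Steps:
z(A) = A/2 (z(A) = A/(-2) + A/1 = A*(-1/2) + A*1 = -A/2 + A = A/2)
z(-5)*(-41 + 118) = ((1/2)*(-5))*(-41 + 118) = -5/2*77 = -385/2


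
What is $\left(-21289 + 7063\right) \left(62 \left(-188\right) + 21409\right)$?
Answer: $-138746178$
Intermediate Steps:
$\left(-21289 + 7063\right) \left(62 \left(-188\right) + 21409\right) = - 14226 \left(-11656 + 21409\right) = \left(-14226\right) 9753 = -138746178$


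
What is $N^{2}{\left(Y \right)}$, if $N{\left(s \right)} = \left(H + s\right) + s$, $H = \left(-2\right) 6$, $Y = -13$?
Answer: $1444$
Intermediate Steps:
$H = -12$
$N{\left(s \right)} = -12 + 2 s$ ($N{\left(s \right)} = \left(-12 + s\right) + s = -12 + 2 s$)
$N^{2}{\left(Y \right)} = \left(-12 + 2 \left(-13\right)\right)^{2} = \left(-12 - 26\right)^{2} = \left(-38\right)^{2} = 1444$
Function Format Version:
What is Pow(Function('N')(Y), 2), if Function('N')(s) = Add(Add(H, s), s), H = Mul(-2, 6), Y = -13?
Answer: 1444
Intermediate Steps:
H = -12
Function('N')(s) = Add(-12, Mul(2, s)) (Function('N')(s) = Add(Add(-12, s), s) = Add(-12, Mul(2, s)))
Pow(Function('N')(Y), 2) = Pow(Add(-12, Mul(2, -13)), 2) = Pow(Add(-12, -26), 2) = Pow(-38, 2) = 1444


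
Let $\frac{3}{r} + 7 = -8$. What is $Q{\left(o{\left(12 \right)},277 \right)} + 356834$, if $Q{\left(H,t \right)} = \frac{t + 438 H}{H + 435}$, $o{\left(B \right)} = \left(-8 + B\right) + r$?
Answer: $\frac{782903503}{2194} \approx 3.5684 \cdot 10^{5}$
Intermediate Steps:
$r = - \frac{1}{5}$ ($r = \frac{3}{-7 - 8} = \frac{3}{-15} = 3 \left(- \frac{1}{15}\right) = - \frac{1}{5} \approx -0.2$)
$o{\left(B \right)} = - \frac{41}{5} + B$ ($o{\left(B \right)} = \left(-8 + B\right) - \frac{1}{5} = - \frac{41}{5} + B$)
$Q{\left(H,t \right)} = \frac{t + 438 H}{435 + H}$
$Q{\left(o{\left(12 \right)},277 \right)} + 356834 = \frac{277 + 438 \left(- \frac{41}{5} + 12\right)}{435 + \left(- \frac{41}{5} + 12\right)} + 356834 = \frac{277 + 438 \cdot \frac{19}{5}}{435 + \frac{19}{5}} + 356834 = \frac{277 + \frac{8322}{5}}{\frac{2194}{5}} + 356834 = \frac{5}{2194} \cdot \frac{9707}{5} + 356834 = \frac{9707}{2194} + 356834 = \frac{782903503}{2194}$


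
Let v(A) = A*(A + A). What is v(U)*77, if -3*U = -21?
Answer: 7546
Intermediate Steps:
U = 7 (U = -⅓*(-21) = 7)
v(A) = 2*A² (v(A) = A*(2*A) = 2*A²)
v(U)*77 = (2*7²)*77 = (2*49)*77 = 98*77 = 7546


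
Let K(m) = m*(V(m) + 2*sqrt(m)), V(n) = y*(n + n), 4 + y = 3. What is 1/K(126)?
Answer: -1/31500 - sqrt(14)/1323000 ≈ -3.4574e-5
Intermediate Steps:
y = -1 (y = -4 + 3 = -1)
V(n) = -2*n (V(n) = -(n + n) = -2*n)
K(m) = m*(-2*m + 2*sqrt(m))
1/K(126) = 1/(-2*126**2 + 2*126**(3/2)) = 1/(-2*15876 + 2*(378*sqrt(14))) = 1/(-31752 + 756*sqrt(14))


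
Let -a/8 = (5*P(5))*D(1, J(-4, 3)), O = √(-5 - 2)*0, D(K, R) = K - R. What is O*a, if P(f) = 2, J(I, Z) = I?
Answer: 0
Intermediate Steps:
O = 0 (O = √(-7)*0 = (I*√7)*0 = 0)
a = -400 (a = -8*5*2*(1 - 1*(-4)) = -80*(1 + 4) = -80*5 = -8*50 = -400)
O*a = 0*(-400) = 0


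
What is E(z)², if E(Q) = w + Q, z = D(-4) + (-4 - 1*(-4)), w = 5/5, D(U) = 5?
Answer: 36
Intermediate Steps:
w = 1 (w = 5*(⅕) = 1)
z = 5 (z = 5 + (-4 - 1*(-4)) = 5 + (-4 + 4) = 5 + 0 = 5)
E(Q) = 1 + Q
E(z)² = (1 + 5)² = 6² = 36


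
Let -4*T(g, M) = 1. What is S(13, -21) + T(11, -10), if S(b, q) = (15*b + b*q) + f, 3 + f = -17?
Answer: -393/4 ≈ -98.250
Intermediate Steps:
f = -20 (f = -3 - 17 = -20)
T(g, M) = -¼ (T(g, M) = -¼*1 = -¼)
S(b, q) = -20 + 15*b + b*q (S(b, q) = (15*b + b*q) - 20 = -20 + 15*b + b*q)
S(13, -21) + T(11, -10) = (-20 + 15*13 + 13*(-21)) - ¼ = (-20 + 195 - 273) - ¼ = -98 - ¼ = -393/4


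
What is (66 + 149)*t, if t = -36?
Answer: -7740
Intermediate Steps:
(66 + 149)*t = (66 + 149)*(-36) = 215*(-36) = -7740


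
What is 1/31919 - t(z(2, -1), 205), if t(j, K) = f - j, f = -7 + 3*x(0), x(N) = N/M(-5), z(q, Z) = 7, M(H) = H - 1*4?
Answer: 446867/31919 ≈ 14.000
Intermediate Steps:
M(H) = -4 + H (M(H) = H - 4 = -4 + H)
x(N) = -N/9 (x(N) = N/(-4 - 5) = N/(-9) = N*(-⅑) = -N/9)
f = -7 (f = -7 + 3*(-⅑*0) = -7 + 3*0 = -7 + 0 = -7)
t(j, K) = -7 - j
1/31919 - t(z(2, -1), 205) = 1/31919 - (-7 - 1*7) = 1/31919 - (-7 - 7) = 1/31919 - 1*(-14) = 1/31919 + 14 = 446867/31919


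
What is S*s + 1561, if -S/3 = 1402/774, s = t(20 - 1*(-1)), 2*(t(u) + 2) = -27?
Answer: 424469/258 ≈ 1645.2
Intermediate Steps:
t(u) = -31/2 (t(u) = -2 + (½)*(-27) = -2 - 27/2 = -31/2)
s = -31/2 ≈ -15.500
S = -701/129 (S = -4206/774 = -3*701/387 = -701/129 ≈ -5.4341)
S*s + 1561 = -701/129*(-31/2) + 1561 = 21731/258 + 1561 = 424469/258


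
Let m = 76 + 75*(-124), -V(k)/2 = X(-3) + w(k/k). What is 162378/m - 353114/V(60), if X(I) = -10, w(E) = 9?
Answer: -814362073/4612 ≈ -1.7657e+5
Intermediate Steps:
V(k) = 2 (V(k) = -2*(-10 + 9) = -2*(-1) = 2)
m = -9224 (m = 76 - 9300 = -9224)
162378/m - 353114/V(60) = 162378/(-9224) - 353114/2 = 162378*(-1/9224) - 353114*1/2 = -81189/4612 - 176557 = -814362073/4612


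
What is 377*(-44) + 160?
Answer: -16428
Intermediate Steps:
377*(-44) + 160 = -16588 + 160 = -16428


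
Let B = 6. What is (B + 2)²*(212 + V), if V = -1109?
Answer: -57408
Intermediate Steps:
(B + 2)²*(212 + V) = (6 + 2)²*(212 - 1109) = 8²*(-897) = 64*(-897) = -57408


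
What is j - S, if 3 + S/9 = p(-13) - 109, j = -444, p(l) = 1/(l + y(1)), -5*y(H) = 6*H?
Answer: 40089/71 ≈ 564.63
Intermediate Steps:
y(H) = -6*H/5
p(l) = 1/(-6/5 + l) (p(l) = 1/(l - 6/5*1) = 1/(l - 6/5) = 1/(-6/5 + l))
S = -71613/71 (S = -27 + 9*(5/(-6 + 5*(-13)) - 109) = -27 + 9*(5/(-6 - 65) - 109) = -27 + 9*(5/(-71) - 109) = -27 + 9*(5*(-1/71) - 109) = -27 + 9*(-5/71 - 109) = -27 + 9*(-7744/71) = -27 - 69696/71 = -71613/71 ≈ -1008.6)
j - S = -444 - 1*(-71613/71) = -444 + 71613/71 = 40089/71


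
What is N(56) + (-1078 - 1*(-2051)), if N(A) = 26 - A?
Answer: 943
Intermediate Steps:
N(56) + (-1078 - 1*(-2051)) = (26 - 1*56) + (-1078 - 1*(-2051)) = (26 - 56) + (-1078 + 2051) = -30 + 973 = 943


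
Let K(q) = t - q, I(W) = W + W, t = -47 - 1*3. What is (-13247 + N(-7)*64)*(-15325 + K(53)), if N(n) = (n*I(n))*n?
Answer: 881725628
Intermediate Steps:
t = -50 (t = -47 - 3 = -50)
I(W) = 2*W
N(n) = 2*n³ (N(n) = (n*(2*n))*n = (2*n²)*n = 2*n³)
K(q) = -50 - q
(-13247 + N(-7)*64)*(-15325 + K(53)) = (-13247 + (2*(-7)³)*64)*(-15325 + (-50 - 1*53)) = (-13247 + (2*(-343))*64)*(-15325 + (-50 - 53)) = (-13247 - 686*64)*(-15325 - 103) = (-13247 - 43904)*(-15428) = -57151*(-15428) = 881725628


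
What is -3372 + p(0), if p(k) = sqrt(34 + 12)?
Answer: -3372 + sqrt(46) ≈ -3365.2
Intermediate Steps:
p(k) = sqrt(46)
-3372 + p(0) = -3372 + sqrt(46)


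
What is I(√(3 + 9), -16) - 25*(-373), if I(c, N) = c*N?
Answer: 9325 - 32*√3 ≈ 9269.6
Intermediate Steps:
I(c, N) = N*c
I(√(3 + 9), -16) - 25*(-373) = -16*√(3 + 9) - 25*(-373) = -32*√3 + 9325 = 9325 - 32*√3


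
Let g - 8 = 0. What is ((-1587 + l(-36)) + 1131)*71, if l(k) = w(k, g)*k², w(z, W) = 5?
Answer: 427704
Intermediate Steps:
g = 8 (g = 8 + 0 = 8)
l(k) = 5*k²
((-1587 + l(-36)) + 1131)*71 = ((-1587 + 5*(-36)²) + 1131)*71 = ((-1587 + 5*1296) + 1131)*71 = ((-1587 + 6480) + 1131)*71 = (4893 + 1131)*71 = 6024*71 = 427704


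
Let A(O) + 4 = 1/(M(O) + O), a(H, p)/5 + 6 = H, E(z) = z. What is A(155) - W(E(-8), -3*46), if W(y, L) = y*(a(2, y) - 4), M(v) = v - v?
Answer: -30379/155 ≈ -195.99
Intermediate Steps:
a(H, p) = -30 + 5*H
M(v) = 0
A(O) = -4 + 1/O (A(O) = -4 + 1/(0 + O) = -4 + 1/O)
W(y, L) = -24*y (W(y, L) = y*((-30 + 5*2) - 4) = y*((-30 + 10) - 4) = y*(-20 - 4) = y*(-24) = -24*y)
A(155) - W(E(-8), -3*46) = (-4 + 1/155) - (-24)*(-8) = (-4 + 1/155) - 1*192 = -619/155 - 192 = -30379/155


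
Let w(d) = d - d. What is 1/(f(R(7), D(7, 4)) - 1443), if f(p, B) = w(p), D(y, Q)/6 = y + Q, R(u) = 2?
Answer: -1/1443 ≈ -0.00069300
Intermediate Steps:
w(d) = 0
D(y, Q) = 6*Q + 6*y (D(y, Q) = 6*(y + Q) = 6*(Q + y) = 6*Q + 6*y)
f(p, B) = 0
1/(f(R(7), D(7, 4)) - 1443) = 1/(0 - 1443) = 1/(-1443) = -1/1443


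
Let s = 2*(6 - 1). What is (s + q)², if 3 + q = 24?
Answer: 961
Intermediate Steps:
q = 21 (q = -3 + 24 = 21)
s = 10 (s = 2*5 = 10)
(s + q)² = (10 + 21)² = 31² = 961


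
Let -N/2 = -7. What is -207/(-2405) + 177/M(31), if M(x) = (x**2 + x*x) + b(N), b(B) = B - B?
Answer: 823539/4622410 ≈ 0.17816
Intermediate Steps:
N = 14 (N = -2*(-7) = 14)
b(B) = 0
M(x) = 2*x**2 (M(x) = (x**2 + x*x) + 0 = (x**2 + x**2) + 0 = 2*x**2 + 0 = 2*x**2)
-207/(-2405) + 177/M(31) = -207/(-2405) + 177/((2*31**2)) = -207*(-1/2405) + 177/((2*961)) = 207/2405 + 177/1922 = 823539/4622410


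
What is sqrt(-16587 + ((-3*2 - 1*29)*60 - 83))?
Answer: I*sqrt(18770) ≈ 137.0*I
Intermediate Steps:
sqrt(-16587 + ((-3*2 - 1*29)*60 - 83)) = sqrt(-16587 + ((-6 - 29)*60 - 83)) = sqrt(-16587 + (-35*60 - 83)) = sqrt(-16587 + (-2100 - 83)) = sqrt(-16587 - 2183) = sqrt(-18770) = I*sqrt(18770)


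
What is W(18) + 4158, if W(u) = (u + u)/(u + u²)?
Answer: 79004/19 ≈ 4158.1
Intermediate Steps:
W(u) = 2*u/(u + u²) (W(u) = (2*u)/(u + u²) = 2*u/(u + u²))
W(18) + 4158 = 2/(1 + 18) + 4158 = 2/19 + 4158 = 79004/19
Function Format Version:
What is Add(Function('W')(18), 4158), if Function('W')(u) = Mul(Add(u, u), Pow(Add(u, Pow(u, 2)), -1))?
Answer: Rational(79004, 19) ≈ 4158.1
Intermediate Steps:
Function('W')(u) = Mul(2, u, Pow(Add(u, Pow(u, 2)), -1)) (Function('W')(u) = Mul(Mul(2, u), Pow(Add(u, Pow(u, 2)), -1)) = Mul(2, u, Pow(Add(u, Pow(u, 2)), -1)))
Add(Function('W')(18), 4158) = Add(Mul(2, Pow(Add(1, 18), -1)), 4158) = Add(Mul(2, Pow(19, -1)), 4158) = Add(Mul(2, Rational(1, 19)), 4158) = Add(Rational(2, 19), 4158) = Rational(79004, 19)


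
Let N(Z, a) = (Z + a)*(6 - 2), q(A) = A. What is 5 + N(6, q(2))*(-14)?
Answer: -443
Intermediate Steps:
N(Z, a) = 4*Z + 4*a (N(Z, a) = (Z + a)*4 = 4*Z + 4*a)
5 + N(6, q(2))*(-14) = 5 + (4*6 + 4*2)*(-14) = 5 + (24 + 8)*(-14) = 5 + 32*(-14) = 5 - 448 = -443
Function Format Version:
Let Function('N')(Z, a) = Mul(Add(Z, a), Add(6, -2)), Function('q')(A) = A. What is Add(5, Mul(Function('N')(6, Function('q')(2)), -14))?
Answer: -443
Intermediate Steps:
Function('N')(Z, a) = Add(Mul(4, Z), Mul(4, a)) (Function('N')(Z, a) = Mul(Add(Z, a), 4) = Add(Mul(4, Z), Mul(4, a)))
Add(5, Mul(Function('N')(6, Function('q')(2)), -14)) = Add(5, Mul(Add(Mul(4, 6), Mul(4, 2)), -14)) = Add(5, Mul(Add(24, 8), -14)) = Add(5, Mul(32, -14)) = Add(5, -448) = -443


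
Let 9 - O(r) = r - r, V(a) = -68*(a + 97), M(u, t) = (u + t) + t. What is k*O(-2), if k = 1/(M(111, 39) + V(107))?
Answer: -3/4561 ≈ -0.00065775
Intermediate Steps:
M(u, t) = u + 2*t (M(u, t) = (t + u) + t = u + 2*t)
V(a) = -6596 - 68*a (V(a) = -68*(97 + a) = -6596 - 68*a)
k = -1/13683 (k = 1/((111 + 2*39) + (-6596 - 68*107)) = 1/((111 + 78) + (-6596 - 7276)) = 1/(189 - 13872) = 1/(-13683) = -1/13683 ≈ -7.3083e-5)
O(r) = 9 (O(r) = 9 - (r - r) = 9 - 1*0 = 9 + 0 = 9)
k*O(-2) = -1/13683*9 = -3/4561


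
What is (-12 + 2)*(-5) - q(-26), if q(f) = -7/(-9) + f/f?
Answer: 434/9 ≈ 48.222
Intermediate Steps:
q(f) = 16/9 (q(f) = -7*(-⅑) + 1 = 7/9 + 1 = 16/9)
(-12 + 2)*(-5) - q(-26) = (-12 + 2)*(-5) - 1*16/9 = -10*(-5) - 16/9 = 50 - 16/9 = 434/9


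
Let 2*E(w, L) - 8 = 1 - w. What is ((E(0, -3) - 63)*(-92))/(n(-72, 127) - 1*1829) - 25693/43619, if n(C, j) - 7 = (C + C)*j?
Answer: -375721844/438589045 ≈ -0.85666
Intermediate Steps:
n(C, j) = 7 + 2*C*j (n(C, j) = 7 + (C + C)*j = 7 + (2*C)*j = 7 + 2*C*j)
E(w, L) = 9/2 - w/2 (E(w, L) = 4 + (1 - w)/2 = 4 + (1/2 - w/2) = 9/2 - w/2)
((E(0, -3) - 63)*(-92))/(n(-72, 127) - 1*1829) - 25693/43619 = (((9/2 - 1/2*0) - 63)*(-92))/((7 + 2*(-72)*127) - 1*1829) - 25693/43619 = (((9/2 + 0) - 63)*(-92))/((7 - 18288) - 1829) - 25693*1/43619 = ((9/2 - 63)*(-92))/(-18281 - 1829) - 25693/43619 = -117/2*(-92)/(-20110) - 25693/43619 = 5382*(-1/20110) - 25693/43619 = -2691/10055 - 25693/43619 = -375721844/438589045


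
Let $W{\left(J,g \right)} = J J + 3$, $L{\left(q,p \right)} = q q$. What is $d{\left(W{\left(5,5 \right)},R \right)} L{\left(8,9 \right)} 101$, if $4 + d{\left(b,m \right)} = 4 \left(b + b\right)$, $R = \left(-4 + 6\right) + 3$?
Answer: $1422080$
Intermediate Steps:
$L{\left(q,p \right)} = q^{2}$
$R = 5$ ($R = 2 + 3 = 5$)
$W{\left(J,g \right)} = 3 + J^{2}$ ($W{\left(J,g \right)} = J^{2} + 3 = 3 + J^{2}$)
$d{\left(b,m \right)} = -4 + 8 b$ ($d{\left(b,m \right)} = -4 + 4 \left(b + b\right) = -4 + 4 \cdot 2 b = -4 + 8 b$)
$d{\left(W{\left(5,5 \right)},R \right)} L{\left(8,9 \right)} 101 = \left(-4 + 8 \left(3 + 5^{2}\right)\right) 8^{2} \cdot 101 = \left(-4 + 8 \left(3 + 25\right)\right) 64 \cdot 101 = \left(-4 + 8 \cdot 28\right) 64 \cdot 101 = \left(-4 + 224\right) 64 \cdot 101 = 220 \cdot 64 \cdot 101 = 14080 \cdot 101 = 1422080$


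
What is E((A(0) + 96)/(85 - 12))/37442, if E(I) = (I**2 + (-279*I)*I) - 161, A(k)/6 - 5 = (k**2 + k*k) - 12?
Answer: -1668617/199528418 ≈ -0.0083628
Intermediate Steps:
A(k) = -42 + 12*k**2 (A(k) = 30 + 6*((k**2 + k*k) - 12) = 30 + 6*((k**2 + k**2) - 12) = 30 + 6*(2*k**2 - 12) = 30 + 6*(-12 + 2*k**2) = 30 + (-72 + 12*k**2) = -42 + 12*k**2)
E(I) = -161 - 278*I**2 (E(I) = (I**2 - 279*I**2) - 161 = -278*I**2 - 161 = -161 - 278*I**2)
E((A(0) + 96)/(85 - 12))/37442 = (-161 - 278*((-42 + 12*0**2) + 96)**2/(85 - 12)**2)/37442 = (-161 - 278*((-42 + 12*0) + 96)**2/5329)*(1/37442) = (-161 - 278*((-42 + 0) + 96)**2/5329)*(1/37442) = (-161 - 278*(-42 + 96)**2/5329)*(1/37442) = (-161 - 278*(54*(1/73))**2)*(1/37442) = (-161 - 278*(54/73)**2)*(1/37442) = (-161 - 278*2916/5329)*(1/37442) = (-161 - 810648/5329)*(1/37442) = -1668617/5329*1/37442 = -1668617/199528418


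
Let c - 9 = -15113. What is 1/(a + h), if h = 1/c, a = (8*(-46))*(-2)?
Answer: 15104/11116543 ≈ 0.0013587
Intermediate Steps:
c = -15104 (c = 9 - 15113 = -15104)
a = 736 (a = -368*(-2) = 736)
h = -1/15104 (h = 1/(-15104) = -1/15104 ≈ -6.6208e-5)
1/(a + h) = 1/(736 - 1/15104) = 1/(11116543/15104) = 15104/11116543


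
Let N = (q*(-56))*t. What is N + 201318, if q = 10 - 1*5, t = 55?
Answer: 185918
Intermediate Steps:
q = 5 (q = 10 - 5 = 5)
N = -15400 (N = (5*(-56))*55 = -280*55 = -15400)
N + 201318 = -15400 + 201318 = 185918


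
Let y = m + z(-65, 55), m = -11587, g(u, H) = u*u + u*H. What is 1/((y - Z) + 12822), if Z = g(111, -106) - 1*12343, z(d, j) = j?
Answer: 1/13078 ≈ 7.6464e-5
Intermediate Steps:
g(u, H) = u² + H*u
Z = -11788 (Z = 111*(-106 + 111) - 1*12343 = 111*5 - 12343 = 555 - 12343 = -11788)
y = -11532 (y = -11587 + 55 = -11532)
1/((y - Z) + 12822) = 1/((-11532 - 1*(-11788)) + 12822) = 1/((-11532 + 11788) + 12822) = 1/(256 + 12822) = 1/13078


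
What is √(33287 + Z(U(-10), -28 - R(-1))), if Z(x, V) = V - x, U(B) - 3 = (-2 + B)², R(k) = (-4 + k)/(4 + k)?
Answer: 11*√2463/3 ≈ 181.97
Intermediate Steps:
R(k) = (-4 + k)/(4 + k)
U(B) = 3 + (-2 + B)²
√(33287 + Z(U(-10), -28 - R(-1))) = √(33287 + ((-28 - (-4 - 1)/(4 - 1)) - (3 + (-2 - 10)²))) = √(33287 + ((-28 - (-5)/3) - (3 + (-12)²))) = √(33287 + ((-28 - (-5)/3) - (3 + 144))) = √(33287 + ((-28 - 1*(-5/3)) - 1*147)) = √(33287 + ((-28 + 5/3) - 147)) = √(33287 + (-79/3 - 147)) = √(33287 - 520/3) = √(99341/3) = 11*√2463/3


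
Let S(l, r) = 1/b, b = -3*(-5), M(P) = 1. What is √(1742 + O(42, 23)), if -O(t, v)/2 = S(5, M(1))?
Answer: 4*√24495/15 ≈ 41.736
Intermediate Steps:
b = 15
S(l, r) = 1/15
O(t, v) = -2/15 (O(t, v) = -2*1/15 = -2/15)
√(1742 + O(42, 23)) = √(1742 - 2/15) = √(26128/15) = 4*√24495/15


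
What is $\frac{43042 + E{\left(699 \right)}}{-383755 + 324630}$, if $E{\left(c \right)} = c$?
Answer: $- \frac{43741}{59125} \approx -0.73981$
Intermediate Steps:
$\frac{43042 + E{\left(699 \right)}}{-383755 + 324630} = \frac{43042 + 699}{-383755 + 324630} = \frac{43741}{-59125} = 43741 \left(- \frac{1}{59125}\right) = - \frac{43741}{59125}$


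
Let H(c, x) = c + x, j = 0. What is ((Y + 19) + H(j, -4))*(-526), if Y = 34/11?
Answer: -104674/11 ≈ -9515.8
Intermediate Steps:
Y = 34/11 (Y = 34*(1/11) = 34/11 ≈ 3.0909)
((Y + 19) + H(j, -4))*(-526) = ((34/11 + 19) + (0 - 4))*(-526) = (243/11 - 4)*(-526) = (199/11)*(-526) = -104674/11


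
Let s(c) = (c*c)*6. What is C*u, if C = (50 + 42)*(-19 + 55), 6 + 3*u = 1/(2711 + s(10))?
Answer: -21930960/3311 ≈ -6623.7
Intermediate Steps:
s(c) = 6*c² (s(c) = c²*6 = 6*c²)
u = -19865/9933 (u = -2 + 1/(3*(2711 + 6*10²)) = -2 + 1/(3*(2711 + 6*100)) = -2 + 1/(3*(2711 + 600)) = -2 + (⅓)/3311 = -2 + (⅓)*(1/3311) = -2 + 1/9933 = -19865/9933 ≈ -1.9999)
C = 3312 (C = 92*36 = 3312)
C*u = 3312*(-19865/9933) = -21930960/3311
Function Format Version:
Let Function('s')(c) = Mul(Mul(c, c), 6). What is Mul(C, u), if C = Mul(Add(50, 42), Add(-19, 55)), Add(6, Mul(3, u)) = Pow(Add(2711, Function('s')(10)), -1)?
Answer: Rational(-21930960, 3311) ≈ -6623.7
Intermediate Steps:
Function('s')(c) = Mul(6, Pow(c, 2)) (Function('s')(c) = Mul(Pow(c, 2), 6) = Mul(6, Pow(c, 2)))
u = Rational(-19865, 9933) (u = Add(-2, Mul(Rational(1, 3), Pow(Add(2711, Mul(6, Pow(10, 2))), -1))) = Add(-2, Mul(Rational(1, 3), Pow(Add(2711, Mul(6, 100)), -1))) = Add(-2, Mul(Rational(1, 3), Pow(Add(2711, 600), -1))) = Add(-2, Mul(Rational(1, 3), Pow(3311, -1))) = Add(-2, Mul(Rational(1, 3), Rational(1, 3311))) = Add(-2, Rational(1, 9933)) = Rational(-19865, 9933) ≈ -1.9999)
C = 3312 (C = Mul(92, 36) = 3312)
Mul(C, u) = Mul(3312, Rational(-19865, 9933)) = Rational(-21930960, 3311)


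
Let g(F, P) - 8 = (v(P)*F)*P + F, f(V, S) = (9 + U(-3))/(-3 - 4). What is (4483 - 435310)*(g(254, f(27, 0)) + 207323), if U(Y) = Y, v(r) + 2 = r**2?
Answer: -30716303400261/343 ≈ -8.9552e+10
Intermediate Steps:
v(r) = -2 + r**2
f(V, S) = -6/7 (f(V, S) = (9 - 3)/(-3 - 4) = 6/(-7) = 6*(-1/7) = -6/7)
g(F, P) = 8 + F + F*P*(-2 + P**2) (g(F, P) = 8 + (((-2 + P**2)*F)*P + F) = 8 + ((F*(-2 + P**2))*P + F) = 8 + (F*P*(-2 + P**2) + F) = 8 + (F + F*P*(-2 + P**2)) = 8 + F + F*P*(-2 + P**2))
(4483 - 435310)*(g(254, f(27, 0)) + 207323) = (4483 - 435310)*((8 + 254 + 254*(-6/7)*(-2 + (-6/7)**2)) + 207323) = -430827*((8 + 254 + 254*(-6/7)*(-2 + 36/49)) + 207323) = -430827*((8 + 254 + 254*(-6/7)*(-62/49)) + 207323) = -430827*((8 + 254 + 94488/343) + 207323) = -430827*(184354/343 + 207323) = -430827*71296143/343 = -30716303400261/343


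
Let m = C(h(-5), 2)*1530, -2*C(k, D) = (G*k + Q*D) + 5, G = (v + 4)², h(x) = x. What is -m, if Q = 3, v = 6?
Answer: -374085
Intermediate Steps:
G = 100 (G = (6 + 4)² = 10² = 100)
C(k, D) = -5/2 - 50*k - 3*D/2 (C(k, D) = -((100*k + 3*D) + 5)/2 = -((3*D + 100*k) + 5)/2 = -(5 + 3*D + 100*k)/2 = -5/2 - 50*k - 3*D/2)
m = 374085 (m = (-5/2 - 50*(-5) - 3/2*2)*1530 = (-5/2 + 250 - 3)*1530 = (489/2)*1530 = 374085)
-m = -1*374085 = -374085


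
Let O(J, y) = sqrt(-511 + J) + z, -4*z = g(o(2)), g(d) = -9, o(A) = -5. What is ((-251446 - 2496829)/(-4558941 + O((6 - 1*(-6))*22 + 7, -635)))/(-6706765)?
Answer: -2672899710540/29737148621522172623 - 7035584*I*sqrt(15)/89211445864566517869 ≈ -8.9884e-8 - 3.0544e-13*I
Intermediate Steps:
z = 9/4 (z = -1/4*(-9) = 9/4 ≈ 2.2500)
O(J, y) = 9/4 + sqrt(-511 + J) (O(J, y) = sqrt(-511 + J) + 9/4 = 9/4 + sqrt(-511 + J))
((-251446 - 2496829)/(-4558941 + O((6 - 1*(-6))*22 + 7, -635)))/(-6706765) = ((-251446 - 2496829)/(-4558941 + (9/4 + sqrt(-511 + ((6 - 1*(-6))*22 + 7)))))/(-6706765) = -2748275/(-4558941 + (9/4 + sqrt(-511 + ((6 + 6)*22 + 7))))*(-1/6706765) = -2748275/(-4558941 + (9/4 + sqrt(-511 + (12*22 + 7))))*(-1/6706765) = -2748275/(-4558941 + (9/4 + sqrt(-511 + (264 + 7))))*(-1/6706765) = -2748275/(-4558941 + (9/4 + sqrt(-511 + 271)))*(-1/6706765) = -2748275/(-4558941 + (9/4 + sqrt(-240)))*(-1/6706765) = -2748275/(-4558941 + (9/4 + 4*I*sqrt(15)))*(-1/6706765) = -2748275/(-18235755/4 + 4*I*sqrt(15))*(-1/6706765) = 549655/(1341353*(-18235755/4 + 4*I*sqrt(15)))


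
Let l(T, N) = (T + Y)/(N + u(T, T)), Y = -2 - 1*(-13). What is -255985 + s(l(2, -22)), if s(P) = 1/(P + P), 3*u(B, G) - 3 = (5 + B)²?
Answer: -9983422/39 ≈ -2.5599e+5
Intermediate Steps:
u(B, G) = 1 + (5 + B)²/3
Y = 11 (Y = -2 + 13 = 11)
l(T, N) = (11 + T)/(1 + N + (5 + T)²/3) (l(T, N) = (T + 11)/(N + (1 + (5 + T)²/3)) = (11 + T)/(1 + N + (5 + T)²/3))
s(P) = 1/(2*P)
-255985 + s(l(2, -22)) = -255985 + 1/(2*((3*(11 + 2)/(3 + (5 + 2)² + 3*(-22))))) = -255985 + 1/(2*((3*13/(3 + 7² - 66)))) = -255985 + 1/(2*((3*13/(3 + 49 - 66)))) = -255985 + 1/(2*((3*13/(-14)))) = -255985 + 1/(2*((3*(-1/14)*13))) = -255985 + 1/(2*(-39/14)) = -255985 + (½)*(-14/39) = -255985 - 7/39 = -9983422/39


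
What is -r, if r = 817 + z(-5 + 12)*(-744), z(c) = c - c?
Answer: -817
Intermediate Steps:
z(c) = 0
r = 817 (r = 817 + 0*(-744) = 817 + 0 = 817)
-r = -1*817 = -817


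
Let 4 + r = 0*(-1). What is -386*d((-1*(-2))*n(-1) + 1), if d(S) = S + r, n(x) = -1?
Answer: 1930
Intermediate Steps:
r = -4 (r = -4 + 0*(-1) = -4 + 0 = -4)
d(S) = -4 + S (d(S) = S - 4 = -4 + S)
-386*d((-1*(-2))*n(-1) + 1) = -386*(-4 + (-1*(-2)*(-1) + 1)) = -386*(-4 + (2*(-1) + 1)) = -386*(-4 + (-2 + 1)) = -386*(-4 - 1) = -386*(-5) = 1930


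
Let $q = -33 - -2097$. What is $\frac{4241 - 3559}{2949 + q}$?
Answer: $\frac{682}{5013} \approx 0.13605$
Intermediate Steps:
$q = 2064$ ($q = -33 + 2097 = 2064$)
$\frac{4241 - 3559}{2949 + q} = \frac{4241 - 3559}{2949 + 2064} = \frac{682}{5013}$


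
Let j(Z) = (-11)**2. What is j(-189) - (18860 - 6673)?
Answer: -12066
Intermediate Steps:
j(Z) = 121
j(-189) - (18860 - 6673) = 121 - (18860 - 6673) = 121 - 1*12187 = 121 - 12187 = -12066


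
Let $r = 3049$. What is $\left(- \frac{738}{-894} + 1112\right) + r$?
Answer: $\frac{620112}{149} \approx 4161.8$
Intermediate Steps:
$\left(- \frac{738}{-894} + 1112\right) + r = \left(- \frac{738}{-894} + 1112\right) + 3049 = \left(\left(-738\right) \left(- \frac{1}{894}\right) + 1112\right) + 3049 = \left(\frac{123}{149} + 1112\right) + 3049 = \frac{165811}{149} + 3049 = \frac{620112}{149}$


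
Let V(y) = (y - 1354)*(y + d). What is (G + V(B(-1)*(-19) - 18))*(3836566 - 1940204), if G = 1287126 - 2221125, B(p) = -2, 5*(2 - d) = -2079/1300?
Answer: -228457971679091/125 ≈ -1.8277e+12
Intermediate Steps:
d = 15079/6500 (d = 2 - (-2079)/(5*1300) = 2 - ⅕*(-2079/1300) = 2 + 2079/6500 = 15079/6500 ≈ 2.3198)
V(y) = (-1354 + y)*(15079/6500 + y) (V(y) = (y - 1354)*(y + 15079/6500) = (-1354 + y)*(15079/6500 + y))
G = -933999
(G + V(B(-1)*(-19) - 18))*(3836566 - 1940204) = (-933999 + (-10208483/3250 + (-2*(-19) - 18)² - 8785921*(-2*(-19) - 18)/6500))*(3836566 - 1940204) = (-933999 + (-10208483/3250 + (38 - 18)² - 8785921*(38 - 18)/6500))*1896362 = (-933999 + (-10208483/3250 + 20² - 8785921/6500*20))*1896362 = (-933999 + (-10208483/3250 + 400 - 8785921/325))*1896362 = (-933999 - 96767693/3250)*1896362 = -3132264443/3250*1896362 = -228457971679091/125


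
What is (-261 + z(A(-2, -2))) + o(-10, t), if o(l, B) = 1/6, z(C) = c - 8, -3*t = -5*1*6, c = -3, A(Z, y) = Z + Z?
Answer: -1631/6 ≈ -271.83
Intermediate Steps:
A(Z, y) = 2*Z
t = 10 (t = -(-5*1)*6/3 = -(-5)*6/3 = -⅓*(-30) = 10)
z(C) = -11 (z(C) = -3 - 8 = -11)
o(l, B) = ⅙
(-261 + z(A(-2, -2))) + o(-10, t) = (-261 - 11) + ⅙ = -272 + ⅙ = -1631/6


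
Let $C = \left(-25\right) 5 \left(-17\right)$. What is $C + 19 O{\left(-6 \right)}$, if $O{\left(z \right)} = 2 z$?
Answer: $1897$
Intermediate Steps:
$C = 2125$ ($C = \left(-125\right) \left(-17\right) = 2125$)
$C + 19 O{\left(-6 \right)} = 2125 + 19 \cdot 2 \left(-6\right) = 2125 + 19 \left(-12\right) = 2125 - 228 = 1897$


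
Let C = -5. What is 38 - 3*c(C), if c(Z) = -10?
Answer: 68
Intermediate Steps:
38 - 3*c(C) = 38 - 3*(-10) = 38 + 30 = 68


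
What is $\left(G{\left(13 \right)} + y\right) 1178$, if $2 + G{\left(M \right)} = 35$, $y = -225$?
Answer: $-226176$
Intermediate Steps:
$G{\left(M \right)} = 33$ ($G{\left(M \right)} = -2 + 35 = 33$)
$\left(G{\left(13 \right)} + y\right) 1178 = \left(33 - 225\right) 1178 = \left(-192\right) 1178 = -226176$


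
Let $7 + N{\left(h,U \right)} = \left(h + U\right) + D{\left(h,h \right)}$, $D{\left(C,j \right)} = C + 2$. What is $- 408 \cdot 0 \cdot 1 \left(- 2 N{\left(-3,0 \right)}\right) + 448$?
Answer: $448$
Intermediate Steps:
$D{\left(C,j \right)} = 2 + C$
$N{\left(h,U \right)} = -5 + U + 2 h$ ($N{\left(h,U \right)} = -7 + \left(\left(h + U\right) + \left(2 + h\right)\right) = -7 + \left(\left(U + h\right) + \left(2 + h\right)\right) = -7 + \left(2 + U + 2 h\right) = -5 + U + 2 h$)
$- 408 \cdot 0 \cdot 1 \left(- 2 N{\left(-3,0 \right)}\right) + 448 = - 408 \cdot 0 \cdot 1 \left(- 2 \left(-5 + 0 + 2 \left(-3\right)\right)\right) + 448 = - 408 \cdot 0 \left(- 2 \left(-5 + 0 - 6\right)\right) + 448 = - 408 \cdot 0 \left(\left(-2\right) \left(-11\right)\right) + 448 = - 408 \cdot 0 \cdot 22 + 448 = \left(-408\right) 0 + 448 = 0 + 448 = 448$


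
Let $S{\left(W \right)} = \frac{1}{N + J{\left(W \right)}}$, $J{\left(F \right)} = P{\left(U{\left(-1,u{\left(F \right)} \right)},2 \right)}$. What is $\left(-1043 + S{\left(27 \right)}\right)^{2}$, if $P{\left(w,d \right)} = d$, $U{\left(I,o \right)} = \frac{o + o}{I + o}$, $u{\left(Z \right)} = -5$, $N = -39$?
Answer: $\frac{1489342464}{1369} \approx 1.0879 \cdot 10^{6}$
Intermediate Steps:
$U{\left(I,o \right)} = \frac{2 o}{I + o}$
$J{\left(F \right)} = 2$
$S{\left(W \right)} = - \frac{1}{37}$ ($S{\left(W \right)} = \frac{1}{-39 + 2} = \frac{1}{-37} = - \frac{1}{37}$)
$\left(-1043 + S{\left(27 \right)}\right)^{2} = \left(-1043 - \frac{1}{37}\right)^{2} = \left(- \frac{38592}{37}\right)^{2} = \frac{1489342464}{1369}$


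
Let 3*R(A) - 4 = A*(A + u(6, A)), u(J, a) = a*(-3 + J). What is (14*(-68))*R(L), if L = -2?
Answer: -19040/3 ≈ -6346.7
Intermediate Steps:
R(A) = 4/3 + 4*A²/3 (R(A) = 4/3 + (A*(A + A*(-3 + 6)))/3 = 4/3 + (A*(A + A*3))/3 = 4/3 + (A*(A + 3*A))/3 = 4/3 + (A*(4*A))/3 = 4/3 + (4*A²)/3 = 4/3 + 4*A²/3)
(14*(-68))*R(L) = (14*(-68))*(4/3 + (4/3)*(-2)²) = -952*(4/3 + (4/3)*4) = -952*(4/3 + 16/3) = -952*20/3 = -19040/3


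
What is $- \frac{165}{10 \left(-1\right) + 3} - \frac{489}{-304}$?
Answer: $\frac{53583}{2128} \approx 25.18$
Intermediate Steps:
$- \frac{165}{10 \left(-1\right) + 3} - \frac{489}{-304} = - \frac{165}{-10 + 3} - - \frac{489}{304} = - \frac{165}{-7} + \frac{489}{304} = \left(-165\right) \left(- \frac{1}{7}\right) + \frac{489}{304} = \frac{165}{7} + \frac{489}{304} = \frac{53583}{2128}$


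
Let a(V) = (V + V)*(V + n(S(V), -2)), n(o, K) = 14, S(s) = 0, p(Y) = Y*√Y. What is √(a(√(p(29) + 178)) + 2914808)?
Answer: √(2915164 + 28*√(178 + 29*√29) + 58*√29) ≈ 1707.6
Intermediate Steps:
p(Y) = Y^(3/2)
a(V) = 2*V*(14 + V) (a(V) = (V + V)*(V + 14) = (2*V)*(14 + V) = 2*V*(14 + V))
√(a(√(p(29) + 178)) + 2914808) = √(2*√(29^(3/2) + 178)*(14 + √(29^(3/2) + 178)) + 2914808) = √(2*√(29*√29 + 178)*(14 + √(29*√29 + 178)) + 2914808) = √(2*√(178 + 29*√29)*(14 + √(178 + 29*√29)) + 2914808) = √(2914808 + 2*√(178 + 29*√29)*(14 + √(178 + 29*√29)))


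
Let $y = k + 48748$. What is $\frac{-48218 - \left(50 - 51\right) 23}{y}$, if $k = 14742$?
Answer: $- \frac{1377}{1814} \approx -0.7591$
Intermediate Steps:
$y = 63490$ ($y = 14742 + 48748 = 63490$)
$\frac{-48218 - \left(50 - 51\right) 23}{y} = \frac{-48218 - \left(50 - 51\right) 23}{63490} = \left(-48218 - \left(-1\right) 23\right) \frac{1}{63490} = \left(-48218 - -23\right) \frac{1}{63490} = \left(-48218 + 23\right) \frac{1}{63490} = \left(-48195\right) \frac{1}{63490} = - \frac{1377}{1814}$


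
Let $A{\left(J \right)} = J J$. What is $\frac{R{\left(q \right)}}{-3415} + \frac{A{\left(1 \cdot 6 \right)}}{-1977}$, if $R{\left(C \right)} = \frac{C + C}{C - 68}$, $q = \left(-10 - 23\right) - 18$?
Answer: $- \frac{290814}{15753395} \approx -0.01846$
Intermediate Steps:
$A{\left(J \right)} = J^{2}$
$q = -51$ ($q = -33 - 18 = -51$)
$R{\left(C \right)} = \frac{2 C}{-68 + C}$
$\frac{R{\left(q \right)}}{-3415} + \frac{A{\left(1 \cdot 6 \right)}}{-1977} = \frac{2 \left(-51\right) \frac{1}{-68 - 51}}{-3415} + \frac{\left(1 \cdot 6\right)^{2}}{-1977} = 2 \left(-51\right) \frac{1}{-119} \left(- \frac{1}{3415}\right) + 6^{2} \left(- \frac{1}{1977}\right) = 2 \left(-51\right) \left(- \frac{1}{119}\right) \left(- \frac{1}{3415}\right) + 36 \left(- \frac{1}{1977}\right) = \frac{6}{7} \left(- \frac{1}{3415}\right) - \frac{12}{659} = - \frac{6}{23905} - \frac{12}{659} = - \frac{290814}{15753395}$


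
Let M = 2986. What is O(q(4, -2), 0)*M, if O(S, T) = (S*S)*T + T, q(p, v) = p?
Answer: 0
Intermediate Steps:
O(S, T) = T + T*S**2 (O(S, T) = S**2*T + T = T*S**2 + T = T + T*S**2)
O(q(4, -2), 0)*M = (0*(1 + 4**2))*2986 = (0*(1 + 16))*2986 = (0*17)*2986 = 0*2986 = 0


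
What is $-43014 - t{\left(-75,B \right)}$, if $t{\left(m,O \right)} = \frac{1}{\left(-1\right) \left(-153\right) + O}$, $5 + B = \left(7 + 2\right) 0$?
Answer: $- \frac{6366073}{148} \approx -43014.0$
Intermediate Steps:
$B = -5$ ($B = -5 + \left(7 + 2\right) 0 = -5 + 9 \cdot 0 = -5 + 0 = -5$)
$t{\left(m,O \right)} = \frac{1}{153 + O}$
$-43014 - t{\left(-75,B \right)} = -43014 - \frac{1}{153 - 5} = -43014 - \frac{1}{148} = - \frac{6366073}{148}$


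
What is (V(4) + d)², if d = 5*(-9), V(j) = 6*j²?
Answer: 2601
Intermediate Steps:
d = -45
(V(4) + d)² = (6*4² - 45)² = (6*16 - 45)² = (96 - 45)² = 51² = 2601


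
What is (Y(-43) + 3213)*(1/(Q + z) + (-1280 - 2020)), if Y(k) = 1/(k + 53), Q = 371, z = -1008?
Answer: -67542607231/6370 ≈ -1.0603e+7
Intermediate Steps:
Y(k) = 1/(53 + k)
(Y(-43) + 3213)*(1/(Q + z) + (-1280 - 2020)) = (1/(53 - 43) + 3213)*(1/(371 - 1008) + (-1280 - 2020)) = (1/10 + 3213)*(1/(-637) - 3300) = (⅒ + 3213)*(-1/637 - 3300) = (32131/10)*(-2102101/637) = -67542607231/6370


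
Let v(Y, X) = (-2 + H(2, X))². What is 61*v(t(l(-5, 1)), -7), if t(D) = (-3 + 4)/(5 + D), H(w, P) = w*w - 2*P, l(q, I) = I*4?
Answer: 15616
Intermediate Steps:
l(q, I) = 4*I
H(w, P) = w² - 2*P
t(D) = 1/(5 + D)
v(Y, X) = (2 - 2*X)² (v(Y, X) = (-2 + (2² - 2*X))² = (-2 + (4 - 2*X))² = (2 - 2*X)²)
61*v(t(l(-5, 1)), -7) = 61*(4*(-1 - 7)²) = 61*(4*(-8)²) = 61*(4*64) = 61*256 = 15616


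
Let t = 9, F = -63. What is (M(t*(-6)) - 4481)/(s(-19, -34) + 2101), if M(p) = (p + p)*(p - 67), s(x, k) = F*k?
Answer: 8587/4243 ≈ 2.0238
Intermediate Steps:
s(x, k) = -63*k
M(p) = 2*p*(-67 + p) (M(p) = (2*p)*(-67 + p) = 2*p*(-67 + p))
(M(t*(-6)) - 4481)/(s(-19, -34) + 2101) = (2*(9*(-6))*(-67 + 9*(-6)) - 4481)/(-63*(-34) + 2101) = (2*(-54)*(-67 - 54) - 4481)/(2142 + 2101) = (2*(-54)*(-121) - 4481)/4243 = (13068 - 4481)*(1/4243) = 8587*(1/4243) = 8587/4243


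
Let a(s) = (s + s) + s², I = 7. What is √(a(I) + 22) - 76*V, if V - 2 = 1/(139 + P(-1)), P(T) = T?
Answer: -10526/69 + √85 ≈ -143.33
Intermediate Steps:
a(s) = s² + 2*s (a(s) = 2*s + s² = s² + 2*s)
V = 277/138 (V = 2 + 1/(139 - 1) = 2 + 1/138 = 277/138 ≈ 2.0072)
√(a(I) + 22) - 76*V = √(7*(2 + 7) + 22) - 76*277/138 = √(7*9 + 22) - 10526/69 = √(63 + 22) - 10526/69 = √85 - 10526/69 = -10526/69 + √85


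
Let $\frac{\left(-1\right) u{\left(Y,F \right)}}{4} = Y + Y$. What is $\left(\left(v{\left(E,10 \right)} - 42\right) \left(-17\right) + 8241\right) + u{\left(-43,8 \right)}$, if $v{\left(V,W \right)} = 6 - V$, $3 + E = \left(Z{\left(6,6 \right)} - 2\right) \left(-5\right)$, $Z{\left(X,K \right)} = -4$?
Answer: $9656$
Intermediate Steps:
$u{\left(Y,F \right)} = - 8 Y$ ($u{\left(Y,F \right)} = - 4 \left(Y + Y\right) = - 4 \cdot 2 Y = - 8 Y$)
$E = 27$ ($E = -3 + \left(-4 - 2\right) \left(-5\right) = -3 - -30 = -3 + 30 = 27$)
$\left(\left(v{\left(E,10 \right)} - 42\right) \left(-17\right) + 8241\right) + u{\left(-43,8 \right)} = \left(\left(\left(6 - 27\right) - 42\right) \left(-17\right) + 8241\right) - -344 = \left(\left(\left(6 - 27\right) - 42\right) \left(-17\right) + 8241\right) + 344 = \left(\left(-21 - 42\right) \left(-17\right) + 8241\right) + 344 = \left(\left(-63\right) \left(-17\right) + 8241\right) + 344 = \left(1071 + 8241\right) + 344 = 9312 + 344 = 9656$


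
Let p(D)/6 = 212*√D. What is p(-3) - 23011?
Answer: -23011 + 1272*I*√3 ≈ -23011.0 + 2203.2*I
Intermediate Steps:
p(D) = 1272*√D (p(D) = 6*(212*√D) = 1272*√D)
p(-3) - 23011 = 1272*√(-3) - 23011 = 1272*(I*√3) - 23011 = 1272*I*√3 - 23011 = -23011 + 1272*I*√3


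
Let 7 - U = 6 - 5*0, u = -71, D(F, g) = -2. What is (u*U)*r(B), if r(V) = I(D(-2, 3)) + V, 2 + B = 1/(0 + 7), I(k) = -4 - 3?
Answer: 4402/7 ≈ 628.86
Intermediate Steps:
I(k) = -7
B = -13/7 (B = -2 + 1/(0 + 7) = -2 + 1/7 = -13/7 ≈ -1.8571)
U = 1 (U = 7 - (6 - 5*0) = 7 - (6 + 0) = 7 - 1*6 = 7 - 6 = 1)
r(V) = -7 + V
(u*U)*r(B) = (-71*1)*(-7 - 13/7) = -71*(-62/7) = 4402/7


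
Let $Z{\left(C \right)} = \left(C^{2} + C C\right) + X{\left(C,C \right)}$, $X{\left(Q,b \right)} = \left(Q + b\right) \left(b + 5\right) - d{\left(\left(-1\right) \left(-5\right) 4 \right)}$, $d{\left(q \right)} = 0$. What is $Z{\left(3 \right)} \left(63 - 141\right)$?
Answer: $-5148$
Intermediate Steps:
$X{\left(Q,b \right)} = \left(5 + b\right) \left(Q + b\right)$ ($X{\left(Q,b \right)} = \left(Q + b\right) \left(b + 5\right) - 0 = \left(Q + b\right) \left(5 + b\right) + 0 = \left(5 + b\right) \left(Q + b\right) + 0 = \left(5 + b\right) \left(Q + b\right)$)
$Z{\left(C \right)} = 4 C^{2} + 10 C$ ($Z{\left(C \right)} = \left(C^{2} + C C\right) + \left(C^{2} + 5 C + 5 C + C C\right) = \left(C^{2} + C^{2}\right) + \left(C^{2} + 5 C + 5 C + C^{2}\right) = 2 C^{2} + \left(2 C^{2} + 10 C\right) = 4 C^{2} + 10 C$)
$Z{\left(3 \right)} \left(63 - 141\right) = 2 \cdot 3 \left(5 + 2 \cdot 3\right) \left(63 - 141\right) = 2 \cdot 3 \left(5 + 6\right) \left(-78\right) = 2 \cdot 3 \cdot 11 \left(-78\right) = 66 \left(-78\right) = -5148$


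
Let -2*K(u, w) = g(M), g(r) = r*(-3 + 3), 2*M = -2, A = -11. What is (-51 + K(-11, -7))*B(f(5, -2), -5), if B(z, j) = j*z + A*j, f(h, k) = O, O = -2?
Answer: -3315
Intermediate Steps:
M = -1 (M = (½)*(-2) = -1)
f(h, k) = -2
g(r) = 0 (g(r) = r*0 = 0)
K(u, w) = 0 (K(u, w) = -½*0 = 0)
B(z, j) = -11*j + j*z (B(z, j) = j*z - 11*j = -11*j + j*z)
(-51 + K(-11, -7))*B(f(5, -2), -5) = (-51 + 0)*(-5*(-11 - 2)) = -(-255)*(-13) = -51*65 = -3315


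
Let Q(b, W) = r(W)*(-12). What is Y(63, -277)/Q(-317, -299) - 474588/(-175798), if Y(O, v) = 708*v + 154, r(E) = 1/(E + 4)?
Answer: -2540665992341/527394 ≈ -4.8174e+6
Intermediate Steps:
r(E) = 1/(4 + E)
Q(b, W) = -12/(4 + W)
Y(O, v) = 154 + 708*v
Y(63, -277)/Q(-317, -299) - 474588/(-175798) = (154 + 708*(-277))/((-12/(4 - 299))) - 474588/(-175798) = (154 - 196116)/((-12/(-295))) - 474588*(-1/175798) = -195962/((-12*(-1/295))) + 237294/87899 = -195962/12/295 + 237294/87899 = -195962*295/12 + 237294/87899 = -28904395/6 + 237294/87899 = -2540665992341/527394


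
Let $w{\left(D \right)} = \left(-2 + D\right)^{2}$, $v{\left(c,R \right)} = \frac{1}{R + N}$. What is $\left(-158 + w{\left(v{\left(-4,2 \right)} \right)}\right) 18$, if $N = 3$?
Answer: $- \frac{69642}{25} \approx -2785.7$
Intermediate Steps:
$v{\left(c,R \right)} = \frac{1}{3 + R}$ ($v{\left(c,R \right)} = \frac{1}{R + 3} = \frac{1}{3 + R}$)
$\left(-158 + w{\left(v{\left(-4,2 \right)} \right)}\right) 18 = \left(-158 + \left(-2 + \frac{1}{3 + 2}\right)^{2}\right) 18 = \left(-158 + \left(-2 + \frac{1}{5}\right)^{2}\right) 18 = \left(-158 + \left(- \frac{9}{5}\right)^{2}\right) 18 = \left(-158 + \frac{81}{25}\right) 18 = \left(- \frac{3869}{25}\right) 18 = - \frac{69642}{25}$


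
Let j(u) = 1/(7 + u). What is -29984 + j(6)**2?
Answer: -5067295/169 ≈ -29984.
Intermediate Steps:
-29984 + j(6)**2 = -29984 + (1/(7 + 6))**2 = -29984 + (1/13)**2 = -29984 + 1/169 = -5067295/169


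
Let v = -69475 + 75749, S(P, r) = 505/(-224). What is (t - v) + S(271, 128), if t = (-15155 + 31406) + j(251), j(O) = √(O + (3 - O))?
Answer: 2234343/224 + √3 ≈ 9976.5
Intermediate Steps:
j(O) = √3
S(P, r) = -505/224 (S(P, r) = 505*(-1/224) = -505/224)
v = 6274
t = 16251 + √3 (t = (-15155 + 31406) + √3 = 16251 + √3 ≈ 16253.)
(t - v) + S(271, 128) = ((16251 + √3) - 1*6274) - 505/224 = ((16251 + √3) - 6274) - 505/224 = (9977 + √3) - 505/224 = 2234343/224 + √3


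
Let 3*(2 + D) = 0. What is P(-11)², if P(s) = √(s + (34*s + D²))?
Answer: -381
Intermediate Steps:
D = -2 (D = -2 + (⅓)*0 = -2 + 0 = -2)
P(s) = √(4 + 35*s) (P(s) = √(s + (34*s + (-2)²)) = √(s + (34*s + 4)) = √(s + (4 + 34*s)) = √(4 + 35*s))
P(-11)² = (√(4 + 35*(-11)))² = (√(4 - 385))² = (√(-381))² = (I*√381)² = -381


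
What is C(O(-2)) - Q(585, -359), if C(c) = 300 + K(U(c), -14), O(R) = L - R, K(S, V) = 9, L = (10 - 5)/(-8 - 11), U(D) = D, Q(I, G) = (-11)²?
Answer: 188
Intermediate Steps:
Q(I, G) = 121
L = -5/19 (L = 5/(-19) = 5*(-1/19) = -5/19 ≈ -0.26316)
O(R) = -5/19 - R
C(c) = 309 (C(c) = 300 + 9 = 309)
C(O(-2)) - Q(585, -359) = 309 - 1*121 = 309 - 121 = 188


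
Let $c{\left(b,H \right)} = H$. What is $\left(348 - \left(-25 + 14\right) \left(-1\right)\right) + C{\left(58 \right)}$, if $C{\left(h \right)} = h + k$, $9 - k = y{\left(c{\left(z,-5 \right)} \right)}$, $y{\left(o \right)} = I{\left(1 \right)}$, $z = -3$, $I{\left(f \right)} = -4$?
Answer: $408$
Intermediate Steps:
$y{\left(o \right)} = -4$
$k = 13$ ($k = 9 - -4 = 9 + 4 = 13$)
$C{\left(h \right)} = 13 + h$ ($C{\left(h \right)} = h + 13 = 13 + h$)
$\left(348 - \left(-25 + 14\right) \left(-1\right)\right) + C{\left(58 \right)} = \left(348 - \left(-25 + 14\right) \left(-1\right)\right) + \left(13 + 58\right) = \left(348 - \left(-11\right) \left(-1\right)\right) + 71 = \left(348 - 11\right) + 71 = 337 + 71 = 408$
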